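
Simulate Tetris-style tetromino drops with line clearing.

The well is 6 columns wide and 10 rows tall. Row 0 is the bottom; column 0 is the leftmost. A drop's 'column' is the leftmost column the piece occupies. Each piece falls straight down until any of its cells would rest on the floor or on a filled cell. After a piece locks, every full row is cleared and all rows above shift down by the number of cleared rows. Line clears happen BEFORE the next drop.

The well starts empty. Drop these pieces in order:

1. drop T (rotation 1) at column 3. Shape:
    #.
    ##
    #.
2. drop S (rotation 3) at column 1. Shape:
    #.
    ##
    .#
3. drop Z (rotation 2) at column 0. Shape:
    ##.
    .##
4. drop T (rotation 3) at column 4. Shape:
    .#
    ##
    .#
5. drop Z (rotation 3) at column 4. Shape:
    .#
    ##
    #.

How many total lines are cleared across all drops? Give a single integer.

Answer: 0

Derivation:
Drop 1: T rot1 at col 3 lands with bottom-row=0; cleared 0 line(s) (total 0); column heights now [0 0 0 3 2 0], max=3
Drop 2: S rot3 at col 1 lands with bottom-row=0; cleared 0 line(s) (total 0); column heights now [0 3 2 3 2 0], max=3
Drop 3: Z rot2 at col 0 lands with bottom-row=3; cleared 0 line(s) (total 0); column heights now [5 5 4 3 2 0], max=5
Drop 4: T rot3 at col 4 lands with bottom-row=1; cleared 0 line(s) (total 0); column heights now [5 5 4 3 3 4], max=5
Drop 5: Z rot3 at col 4 lands with bottom-row=3; cleared 0 line(s) (total 0); column heights now [5 5 4 3 5 6], max=6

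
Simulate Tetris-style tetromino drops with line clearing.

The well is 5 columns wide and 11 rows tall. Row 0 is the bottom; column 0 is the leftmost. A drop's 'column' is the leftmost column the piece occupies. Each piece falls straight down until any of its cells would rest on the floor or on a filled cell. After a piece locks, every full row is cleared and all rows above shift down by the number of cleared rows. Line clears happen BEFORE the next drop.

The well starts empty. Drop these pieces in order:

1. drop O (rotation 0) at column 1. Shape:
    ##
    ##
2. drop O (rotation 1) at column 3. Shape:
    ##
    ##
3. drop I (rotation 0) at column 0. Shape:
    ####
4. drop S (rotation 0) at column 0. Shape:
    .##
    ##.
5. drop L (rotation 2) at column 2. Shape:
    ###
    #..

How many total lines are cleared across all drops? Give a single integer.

Drop 1: O rot0 at col 1 lands with bottom-row=0; cleared 0 line(s) (total 0); column heights now [0 2 2 0 0], max=2
Drop 2: O rot1 at col 3 lands with bottom-row=0; cleared 0 line(s) (total 0); column heights now [0 2 2 2 2], max=2
Drop 3: I rot0 at col 0 lands with bottom-row=2; cleared 0 line(s) (total 0); column heights now [3 3 3 3 2], max=3
Drop 4: S rot0 at col 0 lands with bottom-row=3; cleared 0 line(s) (total 0); column heights now [4 5 5 3 2], max=5
Drop 5: L rot2 at col 2 lands with bottom-row=5; cleared 0 line(s) (total 0); column heights now [4 5 7 7 7], max=7

Answer: 0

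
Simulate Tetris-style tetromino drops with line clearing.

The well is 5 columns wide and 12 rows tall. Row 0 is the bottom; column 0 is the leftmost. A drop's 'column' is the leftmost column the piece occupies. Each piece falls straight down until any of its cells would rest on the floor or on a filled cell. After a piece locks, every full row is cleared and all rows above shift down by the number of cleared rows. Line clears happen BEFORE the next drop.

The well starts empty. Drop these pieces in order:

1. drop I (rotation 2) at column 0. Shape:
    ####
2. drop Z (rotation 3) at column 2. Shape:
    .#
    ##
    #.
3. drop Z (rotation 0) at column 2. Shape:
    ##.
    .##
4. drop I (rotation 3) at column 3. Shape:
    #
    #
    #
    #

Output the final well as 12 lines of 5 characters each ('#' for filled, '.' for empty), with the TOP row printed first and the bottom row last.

Answer: .....
.....
...#.
...#.
...#.
...#.
..##.
...##
...#.
..##.
..#..
####.

Derivation:
Drop 1: I rot2 at col 0 lands with bottom-row=0; cleared 0 line(s) (total 0); column heights now [1 1 1 1 0], max=1
Drop 2: Z rot3 at col 2 lands with bottom-row=1; cleared 0 line(s) (total 0); column heights now [1 1 3 4 0], max=4
Drop 3: Z rot0 at col 2 lands with bottom-row=4; cleared 0 line(s) (total 0); column heights now [1 1 6 6 5], max=6
Drop 4: I rot3 at col 3 lands with bottom-row=6; cleared 0 line(s) (total 0); column heights now [1 1 6 10 5], max=10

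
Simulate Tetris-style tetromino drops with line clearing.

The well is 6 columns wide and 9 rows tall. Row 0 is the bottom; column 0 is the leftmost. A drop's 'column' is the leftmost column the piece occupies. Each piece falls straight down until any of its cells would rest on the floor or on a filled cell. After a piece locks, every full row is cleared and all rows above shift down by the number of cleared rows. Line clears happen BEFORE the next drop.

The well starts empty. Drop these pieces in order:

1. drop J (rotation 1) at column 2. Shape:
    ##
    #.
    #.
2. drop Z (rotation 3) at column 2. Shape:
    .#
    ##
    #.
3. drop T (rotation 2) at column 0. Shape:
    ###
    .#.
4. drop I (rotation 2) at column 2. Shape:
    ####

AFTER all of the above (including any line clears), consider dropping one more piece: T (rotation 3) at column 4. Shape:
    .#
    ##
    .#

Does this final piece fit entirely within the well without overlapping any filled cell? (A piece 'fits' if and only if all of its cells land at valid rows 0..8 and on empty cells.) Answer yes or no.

Answer: no

Derivation:
Drop 1: J rot1 at col 2 lands with bottom-row=0; cleared 0 line(s) (total 0); column heights now [0 0 3 3 0 0], max=3
Drop 2: Z rot3 at col 2 lands with bottom-row=3; cleared 0 line(s) (total 0); column heights now [0 0 5 6 0 0], max=6
Drop 3: T rot2 at col 0 lands with bottom-row=4; cleared 0 line(s) (total 0); column heights now [6 6 6 6 0 0], max=6
Drop 4: I rot2 at col 2 lands with bottom-row=6; cleared 0 line(s) (total 0); column heights now [6 6 7 7 7 7], max=7
Test piece T rot3 at col 4 (width 2): heights before test = [6 6 7 7 7 7]; fits = False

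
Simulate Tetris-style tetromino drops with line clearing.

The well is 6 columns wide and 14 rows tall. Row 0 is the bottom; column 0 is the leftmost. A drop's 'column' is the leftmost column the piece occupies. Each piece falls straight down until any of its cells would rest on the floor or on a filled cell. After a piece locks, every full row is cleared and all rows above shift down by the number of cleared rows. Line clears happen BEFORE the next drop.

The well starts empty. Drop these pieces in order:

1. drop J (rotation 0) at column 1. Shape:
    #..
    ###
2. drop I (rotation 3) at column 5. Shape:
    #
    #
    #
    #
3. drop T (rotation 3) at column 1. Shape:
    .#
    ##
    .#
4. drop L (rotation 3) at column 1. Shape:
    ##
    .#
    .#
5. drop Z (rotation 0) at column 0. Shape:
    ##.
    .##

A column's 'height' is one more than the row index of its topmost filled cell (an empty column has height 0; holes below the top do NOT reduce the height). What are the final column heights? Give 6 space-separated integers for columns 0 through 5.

Drop 1: J rot0 at col 1 lands with bottom-row=0; cleared 0 line(s) (total 0); column heights now [0 2 1 1 0 0], max=2
Drop 2: I rot3 at col 5 lands with bottom-row=0; cleared 0 line(s) (total 0); column heights now [0 2 1 1 0 4], max=4
Drop 3: T rot3 at col 1 lands with bottom-row=1; cleared 0 line(s) (total 0); column heights now [0 3 4 1 0 4], max=4
Drop 4: L rot3 at col 1 lands with bottom-row=4; cleared 0 line(s) (total 0); column heights now [0 7 7 1 0 4], max=7
Drop 5: Z rot0 at col 0 lands with bottom-row=7; cleared 0 line(s) (total 0); column heights now [9 9 8 1 0 4], max=9

Answer: 9 9 8 1 0 4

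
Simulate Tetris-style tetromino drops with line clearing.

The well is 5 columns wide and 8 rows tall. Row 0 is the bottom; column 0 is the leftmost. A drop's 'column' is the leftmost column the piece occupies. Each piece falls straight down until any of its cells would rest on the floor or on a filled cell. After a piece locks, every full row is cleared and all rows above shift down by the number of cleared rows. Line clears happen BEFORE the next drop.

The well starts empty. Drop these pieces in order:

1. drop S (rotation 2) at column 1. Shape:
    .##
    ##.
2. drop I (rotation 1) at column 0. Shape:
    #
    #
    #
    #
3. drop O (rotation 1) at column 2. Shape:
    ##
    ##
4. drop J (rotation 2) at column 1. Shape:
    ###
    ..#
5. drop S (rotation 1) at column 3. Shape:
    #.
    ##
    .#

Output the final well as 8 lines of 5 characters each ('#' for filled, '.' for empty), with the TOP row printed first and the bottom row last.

Answer: ...#.
...##
.####
...#.
#.##.
#.##.
#.##.
###..

Derivation:
Drop 1: S rot2 at col 1 lands with bottom-row=0; cleared 0 line(s) (total 0); column heights now [0 1 2 2 0], max=2
Drop 2: I rot1 at col 0 lands with bottom-row=0; cleared 0 line(s) (total 0); column heights now [4 1 2 2 0], max=4
Drop 3: O rot1 at col 2 lands with bottom-row=2; cleared 0 line(s) (total 0); column heights now [4 1 4 4 0], max=4
Drop 4: J rot2 at col 1 lands with bottom-row=4; cleared 0 line(s) (total 0); column heights now [4 6 6 6 0], max=6
Drop 5: S rot1 at col 3 lands with bottom-row=5; cleared 0 line(s) (total 0); column heights now [4 6 6 8 7], max=8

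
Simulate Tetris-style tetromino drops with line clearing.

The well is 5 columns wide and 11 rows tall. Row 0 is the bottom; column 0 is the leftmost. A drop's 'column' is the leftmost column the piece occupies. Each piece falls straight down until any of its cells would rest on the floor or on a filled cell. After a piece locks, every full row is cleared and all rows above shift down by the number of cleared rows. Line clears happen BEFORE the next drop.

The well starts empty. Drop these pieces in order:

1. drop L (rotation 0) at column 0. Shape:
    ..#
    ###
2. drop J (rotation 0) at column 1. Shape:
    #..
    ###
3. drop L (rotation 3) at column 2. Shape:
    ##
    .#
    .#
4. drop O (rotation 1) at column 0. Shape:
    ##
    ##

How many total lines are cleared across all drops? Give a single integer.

Drop 1: L rot0 at col 0 lands with bottom-row=0; cleared 0 line(s) (total 0); column heights now [1 1 2 0 0], max=2
Drop 2: J rot0 at col 1 lands with bottom-row=2; cleared 0 line(s) (total 0); column heights now [1 4 3 3 0], max=4
Drop 3: L rot3 at col 2 lands with bottom-row=3; cleared 0 line(s) (total 0); column heights now [1 4 6 6 0], max=6
Drop 4: O rot1 at col 0 lands with bottom-row=4; cleared 0 line(s) (total 0); column heights now [6 6 6 6 0], max=6

Answer: 0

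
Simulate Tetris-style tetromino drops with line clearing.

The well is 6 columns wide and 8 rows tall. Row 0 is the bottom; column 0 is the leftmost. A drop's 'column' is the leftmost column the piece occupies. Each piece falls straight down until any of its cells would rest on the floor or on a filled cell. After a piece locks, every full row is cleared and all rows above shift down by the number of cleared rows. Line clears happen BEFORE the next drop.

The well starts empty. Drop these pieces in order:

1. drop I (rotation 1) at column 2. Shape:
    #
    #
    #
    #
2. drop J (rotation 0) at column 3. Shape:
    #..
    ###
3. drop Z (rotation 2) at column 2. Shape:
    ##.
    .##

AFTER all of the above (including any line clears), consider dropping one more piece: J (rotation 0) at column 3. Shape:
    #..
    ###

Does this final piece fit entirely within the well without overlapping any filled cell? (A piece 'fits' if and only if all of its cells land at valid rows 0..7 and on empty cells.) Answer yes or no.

Drop 1: I rot1 at col 2 lands with bottom-row=0; cleared 0 line(s) (total 0); column heights now [0 0 4 0 0 0], max=4
Drop 2: J rot0 at col 3 lands with bottom-row=0; cleared 0 line(s) (total 0); column heights now [0 0 4 2 1 1], max=4
Drop 3: Z rot2 at col 2 lands with bottom-row=3; cleared 0 line(s) (total 0); column heights now [0 0 5 5 4 1], max=5
Test piece J rot0 at col 3 (width 3): heights before test = [0 0 5 5 4 1]; fits = True

Answer: yes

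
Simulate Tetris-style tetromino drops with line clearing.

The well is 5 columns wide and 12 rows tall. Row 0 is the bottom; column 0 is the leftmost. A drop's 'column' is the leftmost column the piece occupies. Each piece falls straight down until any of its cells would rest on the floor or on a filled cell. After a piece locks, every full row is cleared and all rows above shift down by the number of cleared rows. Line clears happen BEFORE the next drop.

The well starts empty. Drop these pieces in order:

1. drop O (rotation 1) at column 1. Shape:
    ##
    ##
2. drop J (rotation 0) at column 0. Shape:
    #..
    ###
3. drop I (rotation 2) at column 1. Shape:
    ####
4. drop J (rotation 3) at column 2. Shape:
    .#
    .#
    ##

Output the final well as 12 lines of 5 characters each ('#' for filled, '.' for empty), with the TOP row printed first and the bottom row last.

Answer: .....
.....
.....
.....
.....
.....
...#.
...#.
..##.
###..
.##..
.##..

Derivation:
Drop 1: O rot1 at col 1 lands with bottom-row=0; cleared 0 line(s) (total 0); column heights now [0 2 2 0 0], max=2
Drop 2: J rot0 at col 0 lands with bottom-row=2; cleared 0 line(s) (total 0); column heights now [4 3 3 0 0], max=4
Drop 3: I rot2 at col 1 lands with bottom-row=3; cleared 1 line(s) (total 1); column heights now [3 3 3 0 0], max=3
Drop 4: J rot3 at col 2 lands with bottom-row=3; cleared 0 line(s) (total 1); column heights now [3 3 4 6 0], max=6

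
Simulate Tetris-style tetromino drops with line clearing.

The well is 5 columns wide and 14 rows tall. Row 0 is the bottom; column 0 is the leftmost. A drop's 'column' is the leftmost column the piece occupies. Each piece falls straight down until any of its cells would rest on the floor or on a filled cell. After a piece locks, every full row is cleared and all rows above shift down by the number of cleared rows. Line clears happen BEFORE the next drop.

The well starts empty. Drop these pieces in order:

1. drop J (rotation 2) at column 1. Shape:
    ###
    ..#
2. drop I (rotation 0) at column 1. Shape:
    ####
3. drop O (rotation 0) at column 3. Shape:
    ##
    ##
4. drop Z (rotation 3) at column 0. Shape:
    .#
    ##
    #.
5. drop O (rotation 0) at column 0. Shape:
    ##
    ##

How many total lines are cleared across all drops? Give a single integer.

Drop 1: J rot2 at col 1 lands with bottom-row=0; cleared 0 line(s) (total 0); column heights now [0 2 2 2 0], max=2
Drop 2: I rot0 at col 1 lands with bottom-row=2; cleared 0 line(s) (total 0); column heights now [0 3 3 3 3], max=3
Drop 3: O rot0 at col 3 lands with bottom-row=3; cleared 0 line(s) (total 0); column heights now [0 3 3 5 5], max=5
Drop 4: Z rot3 at col 0 lands with bottom-row=2; cleared 1 line(s) (total 1); column heights now [3 4 2 4 4], max=4
Drop 5: O rot0 at col 0 lands with bottom-row=4; cleared 0 line(s) (total 1); column heights now [6 6 2 4 4], max=6

Answer: 1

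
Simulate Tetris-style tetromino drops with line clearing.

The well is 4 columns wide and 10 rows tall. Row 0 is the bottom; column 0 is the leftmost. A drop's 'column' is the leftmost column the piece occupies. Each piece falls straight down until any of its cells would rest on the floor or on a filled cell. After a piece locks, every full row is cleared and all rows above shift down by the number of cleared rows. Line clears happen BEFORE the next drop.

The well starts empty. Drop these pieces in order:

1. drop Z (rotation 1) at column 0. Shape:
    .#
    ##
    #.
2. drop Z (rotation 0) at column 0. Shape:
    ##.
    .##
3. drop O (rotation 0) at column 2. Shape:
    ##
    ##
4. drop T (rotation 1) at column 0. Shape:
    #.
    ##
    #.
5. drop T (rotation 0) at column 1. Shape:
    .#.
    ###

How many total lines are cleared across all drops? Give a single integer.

Drop 1: Z rot1 at col 0 lands with bottom-row=0; cleared 0 line(s) (total 0); column heights now [2 3 0 0], max=3
Drop 2: Z rot0 at col 0 lands with bottom-row=3; cleared 0 line(s) (total 0); column heights now [5 5 4 0], max=5
Drop 3: O rot0 at col 2 lands with bottom-row=4; cleared 1 line(s) (total 1); column heights now [2 4 5 5], max=5
Drop 4: T rot1 at col 0 lands with bottom-row=3; cleared 1 line(s) (total 2); column heights now [5 4 4 0], max=5
Drop 5: T rot0 at col 1 lands with bottom-row=4; cleared 1 line(s) (total 3); column heights now [4 4 5 0], max=5

Answer: 3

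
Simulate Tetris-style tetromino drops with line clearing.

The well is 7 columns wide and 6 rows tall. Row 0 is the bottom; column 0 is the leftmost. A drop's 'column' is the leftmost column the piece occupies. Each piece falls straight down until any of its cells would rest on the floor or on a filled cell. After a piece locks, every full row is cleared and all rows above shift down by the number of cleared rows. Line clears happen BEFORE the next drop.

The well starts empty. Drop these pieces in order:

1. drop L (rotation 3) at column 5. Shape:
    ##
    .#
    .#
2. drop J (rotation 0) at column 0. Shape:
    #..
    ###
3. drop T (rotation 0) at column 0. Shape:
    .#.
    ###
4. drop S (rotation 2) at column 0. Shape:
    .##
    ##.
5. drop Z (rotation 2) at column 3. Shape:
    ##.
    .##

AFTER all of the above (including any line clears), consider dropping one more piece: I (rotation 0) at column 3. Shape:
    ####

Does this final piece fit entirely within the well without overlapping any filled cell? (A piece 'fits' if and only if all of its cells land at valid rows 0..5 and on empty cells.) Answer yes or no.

Drop 1: L rot3 at col 5 lands with bottom-row=0; cleared 0 line(s) (total 0); column heights now [0 0 0 0 0 3 3], max=3
Drop 2: J rot0 at col 0 lands with bottom-row=0; cleared 0 line(s) (total 0); column heights now [2 1 1 0 0 3 3], max=3
Drop 3: T rot0 at col 0 lands with bottom-row=2; cleared 0 line(s) (total 0); column heights now [3 4 3 0 0 3 3], max=4
Drop 4: S rot2 at col 0 lands with bottom-row=4; cleared 0 line(s) (total 0); column heights now [5 6 6 0 0 3 3], max=6
Drop 5: Z rot2 at col 3 lands with bottom-row=3; cleared 0 line(s) (total 0); column heights now [5 6 6 5 5 4 3], max=6
Test piece I rot0 at col 3 (width 4): heights before test = [5 6 6 5 5 4 3]; fits = True

Answer: yes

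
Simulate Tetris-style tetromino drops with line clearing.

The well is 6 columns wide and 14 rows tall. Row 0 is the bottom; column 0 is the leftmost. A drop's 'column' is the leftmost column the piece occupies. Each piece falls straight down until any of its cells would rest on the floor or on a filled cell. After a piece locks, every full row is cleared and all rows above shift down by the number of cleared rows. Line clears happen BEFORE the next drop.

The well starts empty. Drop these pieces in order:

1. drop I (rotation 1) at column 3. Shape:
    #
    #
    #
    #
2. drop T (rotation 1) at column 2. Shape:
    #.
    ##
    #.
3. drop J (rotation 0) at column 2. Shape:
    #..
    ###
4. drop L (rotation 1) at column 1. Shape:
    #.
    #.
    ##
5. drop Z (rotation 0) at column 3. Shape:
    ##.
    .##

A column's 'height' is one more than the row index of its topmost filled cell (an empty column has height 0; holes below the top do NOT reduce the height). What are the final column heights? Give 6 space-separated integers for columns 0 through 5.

Answer: 0 11 9 9 9 8

Derivation:
Drop 1: I rot1 at col 3 lands with bottom-row=0; cleared 0 line(s) (total 0); column heights now [0 0 0 4 0 0], max=4
Drop 2: T rot1 at col 2 lands with bottom-row=3; cleared 0 line(s) (total 0); column heights now [0 0 6 5 0 0], max=6
Drop 3: J rot0 at col 2 lands with bottom-row=6; cleared 0 line(s) (total 0); column heights now [0 0 8 7 7 0], max=8
Drop 4: L rot1 at col 1 lands with bottom-row=8; cleared 0 line(s) (total 0); column heights now [0 11 9 7 7 0], max=11
Drop 5: Z rot0 at col 3 lands with bottom-row=7; cleared 0 line(s) (total 0); column heights now [0 11 9 9 9 8], max=11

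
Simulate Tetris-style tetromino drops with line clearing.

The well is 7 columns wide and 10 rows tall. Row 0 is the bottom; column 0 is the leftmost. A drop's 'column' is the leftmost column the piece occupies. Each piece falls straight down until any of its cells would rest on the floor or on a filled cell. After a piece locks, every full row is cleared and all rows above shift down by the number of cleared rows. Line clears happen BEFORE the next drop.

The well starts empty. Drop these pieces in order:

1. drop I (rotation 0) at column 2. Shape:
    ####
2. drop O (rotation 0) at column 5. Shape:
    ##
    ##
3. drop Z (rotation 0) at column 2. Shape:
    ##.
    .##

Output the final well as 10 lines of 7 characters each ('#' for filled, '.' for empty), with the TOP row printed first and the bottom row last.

Answer: .......
.......
.......
.......
.......
.......
.......
..##.##
...####
..####.

Derivation:
Drop 1: I rot0 at col 2 lands with bottom-row=0; cleared 0 line(s) (total 0); column heights now [0 0 1 1 1 1 0], max=1
Drop 2: O rot0 at col 5 lands with bottom-row=1; cleared 0 line(s) (total 0); column heights now [0 0 1 1 1 3 3], max=3
Drop 3: Z rot0 at col 2 lands with bottom-row=1; cleared 0 line(s) (total 0); column heights now [0 0 3 3 2 3 3], max=3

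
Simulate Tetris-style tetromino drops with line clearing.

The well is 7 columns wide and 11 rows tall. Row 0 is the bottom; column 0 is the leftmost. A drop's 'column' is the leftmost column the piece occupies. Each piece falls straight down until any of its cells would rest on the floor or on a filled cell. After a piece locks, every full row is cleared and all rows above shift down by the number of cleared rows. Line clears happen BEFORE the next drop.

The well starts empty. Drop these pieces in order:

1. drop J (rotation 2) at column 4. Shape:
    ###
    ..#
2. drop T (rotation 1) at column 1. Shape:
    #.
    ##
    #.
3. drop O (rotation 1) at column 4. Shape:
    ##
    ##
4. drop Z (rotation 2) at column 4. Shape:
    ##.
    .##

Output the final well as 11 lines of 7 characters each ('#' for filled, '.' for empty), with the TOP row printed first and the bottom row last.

Drop 1: J rot2 at col 4 lands with bottom-row=0; cleared 0 line(s) (total 0); column heights now [0 0 0 0 2 2 2], max=2
Drop 2: T rot1 at col 1 lands with bottom-row=0; cleared 0 line(s) (total 0); column heights now [0 3 2 0 2 2 2], max=3
Drop 3: O rot1 at col 4 lands with bottom-row=2; cleared 0 line(s) (total 0); column heights now [0 3 2 0 4 4 2], max=4
Drop 4: Z rot2 at col 4 lands with bottom-row=4; cleared 0 line(s) (total 0); column heights now [0 3 2 0 6 6 5], max=6

Answer: .......
.......
.......
.......
.......
....##.
.....##
....##.
.#..##.
.##.###
.#....#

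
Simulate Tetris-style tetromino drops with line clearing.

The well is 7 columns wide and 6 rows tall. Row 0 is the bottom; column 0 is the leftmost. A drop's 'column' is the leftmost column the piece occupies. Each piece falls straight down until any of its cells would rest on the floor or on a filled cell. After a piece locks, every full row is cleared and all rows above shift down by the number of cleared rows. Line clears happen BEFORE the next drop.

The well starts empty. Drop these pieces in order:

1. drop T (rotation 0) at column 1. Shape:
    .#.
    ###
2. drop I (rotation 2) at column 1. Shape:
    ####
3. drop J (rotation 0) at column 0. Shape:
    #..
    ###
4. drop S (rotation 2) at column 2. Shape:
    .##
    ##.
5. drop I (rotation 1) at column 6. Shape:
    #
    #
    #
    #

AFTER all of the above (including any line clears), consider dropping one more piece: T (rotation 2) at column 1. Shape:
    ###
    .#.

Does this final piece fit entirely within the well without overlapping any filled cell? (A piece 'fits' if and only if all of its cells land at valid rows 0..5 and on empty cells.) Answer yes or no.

Drop 1: T rot0 at col 1 lands with bottom-row=0; cleared 0 line(s) (total 0); column heights now [0 1 2 1 0 0 0], max=2
Drop 2: I rot2 at col 1 lands with bottom-row=2; cleared 0 line(s) (total 0); column heights now [0 3 3 3 3 0 0], max=3
Drop 3: J rot0 at col 0 lands with bottom-row=3; cleared 0 line(s) (total 0); column heights now [5 4 4 3 3 0 0], max=5
Drop 4: S rot2 at col 2 lands with bottom-row=4; cleared 0 line(s) (total 0); column heights now [5 4 5 6 6 0 0], max=6
Drop 5: I rot1 at col 6 lands with bottom-row=0; cleared 0 line(s) (total 0); column heights now [5 4 5 6 6 0 4], max=6
Test piece T rot2 at col 1 (width 3): heights before test = [5 4 5 6 6 0 4]; fits = False

Answer: no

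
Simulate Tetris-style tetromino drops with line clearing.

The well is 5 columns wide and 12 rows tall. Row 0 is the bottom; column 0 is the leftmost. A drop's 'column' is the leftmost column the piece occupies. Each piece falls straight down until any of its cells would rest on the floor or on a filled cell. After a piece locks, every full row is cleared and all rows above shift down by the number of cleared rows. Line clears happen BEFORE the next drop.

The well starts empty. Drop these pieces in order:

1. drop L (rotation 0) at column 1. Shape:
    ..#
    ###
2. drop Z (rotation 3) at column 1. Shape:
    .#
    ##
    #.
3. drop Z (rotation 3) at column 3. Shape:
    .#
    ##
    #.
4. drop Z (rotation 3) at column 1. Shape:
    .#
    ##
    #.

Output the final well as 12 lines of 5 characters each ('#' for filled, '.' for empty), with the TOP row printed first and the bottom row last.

Drop 1: L rot0 at col 1 lands with bottom-row=0; cleared 0 line(s) (total 0); column heights now [0 1 1 2 0], max=2
Drop 2: Z rot3 at col 1 lands with bottom-row=1; cleared 0 line(s) (total 0); column heights now [0 3 4 2 0], max=4
Drop 3: Z rot3 at col 3 lands with bottom-row=2; cleared 0 line(s) (total 0); column heights now [0 3 4 4 5], max=5
Drop 4: Z rot3 at col 1 lands with bottom-row=3; cleared 0 line(s) (total 0); column heights now [0 5 6 4 5], max=6

Answer: .....
.....
.....
.....
.....
.....
..#..
.##.#
.####
.###.
.#.#.
.###.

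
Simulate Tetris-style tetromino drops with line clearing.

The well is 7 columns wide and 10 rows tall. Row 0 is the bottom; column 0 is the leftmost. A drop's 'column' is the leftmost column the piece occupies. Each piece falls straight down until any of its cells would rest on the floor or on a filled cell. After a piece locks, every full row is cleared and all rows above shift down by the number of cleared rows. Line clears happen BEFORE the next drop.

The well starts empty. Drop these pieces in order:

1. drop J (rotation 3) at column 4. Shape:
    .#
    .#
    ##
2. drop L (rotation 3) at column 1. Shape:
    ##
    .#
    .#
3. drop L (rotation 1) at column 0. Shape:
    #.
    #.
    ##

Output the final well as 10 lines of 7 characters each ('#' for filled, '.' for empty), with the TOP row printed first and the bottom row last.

Answer: .......
.......
.......
.......
#......
#......
##.....
.##..#.
..#..#.
..#.##.

Derivation:
Drop 1: J rot3 at col 4 lands with bottom-row=0; cleared 0 line(s) (total 0); column heights now [0 0 0 0 1 3 0], max=3
Drop 2: L rot3 at col 1 lands with bottom-row=0; cleared 0 line(s) (total 0); column heights now [0 3 3 0 1 3 0], max=3
Drop 3: L rot1 at col 0 lands with bottom-row=3; cleared 0 line(s) (total 0); column heights now [6 4 3 0 1 3 0], max=6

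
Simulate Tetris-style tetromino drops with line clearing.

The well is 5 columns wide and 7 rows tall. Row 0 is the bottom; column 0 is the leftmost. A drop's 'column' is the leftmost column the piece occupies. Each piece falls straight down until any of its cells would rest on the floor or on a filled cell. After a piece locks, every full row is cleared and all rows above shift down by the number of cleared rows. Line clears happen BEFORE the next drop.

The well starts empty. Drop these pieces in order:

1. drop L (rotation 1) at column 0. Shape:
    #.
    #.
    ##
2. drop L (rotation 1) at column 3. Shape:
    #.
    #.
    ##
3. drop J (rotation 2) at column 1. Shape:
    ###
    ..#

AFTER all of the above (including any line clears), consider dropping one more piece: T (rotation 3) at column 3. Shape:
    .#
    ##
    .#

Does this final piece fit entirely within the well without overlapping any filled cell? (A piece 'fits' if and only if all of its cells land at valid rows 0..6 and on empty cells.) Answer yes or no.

Answer: yes

Derivation:
Drop 1: L rot1 at col 0 lands with bottom-row=0; cleared 0 line(s) (total 0); column heights now [3 1 0 0 0], max=3
Drop 2: L rot1 at col 3 lands with bottom-row=0; cleared 0 line(s) (total 0); column heights now [3 1 0 3 1], max=3
Drop 3: J rot2 at col 1 lands with bottom-row=3; cleared 0 line(s) (total 0); column heights now [3 5 5 5 1], max=5
Test piece T rot3 at col 3 (width 2): heights before test = [3 5 5 5 1]; fits = True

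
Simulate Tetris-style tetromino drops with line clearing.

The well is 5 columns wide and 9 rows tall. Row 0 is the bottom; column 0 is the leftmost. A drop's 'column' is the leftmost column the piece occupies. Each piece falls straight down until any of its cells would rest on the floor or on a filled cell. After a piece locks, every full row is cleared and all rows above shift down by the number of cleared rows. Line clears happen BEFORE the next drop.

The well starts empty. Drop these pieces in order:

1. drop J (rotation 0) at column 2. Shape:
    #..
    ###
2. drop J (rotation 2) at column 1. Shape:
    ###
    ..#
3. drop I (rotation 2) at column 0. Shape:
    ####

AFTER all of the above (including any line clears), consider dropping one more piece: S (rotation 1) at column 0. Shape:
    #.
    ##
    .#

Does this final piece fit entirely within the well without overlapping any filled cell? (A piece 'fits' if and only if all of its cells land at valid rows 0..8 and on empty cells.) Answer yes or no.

Answer: yes

Derivation:
Drop 1: J rot0 at col 2 lands with bottom-row=0; cleared 0 line(s) (total 0); column heights now [0 0 2 1 1], max=2
Drop 2: J rot2 at col 1 lands with bottom-row=1; cleared 0 line(s) (total 0); column heights now [0 3 3 3 1], max=3
Drop 3: I rot2 at col 0 lands with bottom-row=3; cleared 0 line(s) (total 0); column heights now [4 4 4 4 1], max=4
Test piece S rot1 at col 0 (width 2): heights before test = [4 4 4 4 1]; fits = True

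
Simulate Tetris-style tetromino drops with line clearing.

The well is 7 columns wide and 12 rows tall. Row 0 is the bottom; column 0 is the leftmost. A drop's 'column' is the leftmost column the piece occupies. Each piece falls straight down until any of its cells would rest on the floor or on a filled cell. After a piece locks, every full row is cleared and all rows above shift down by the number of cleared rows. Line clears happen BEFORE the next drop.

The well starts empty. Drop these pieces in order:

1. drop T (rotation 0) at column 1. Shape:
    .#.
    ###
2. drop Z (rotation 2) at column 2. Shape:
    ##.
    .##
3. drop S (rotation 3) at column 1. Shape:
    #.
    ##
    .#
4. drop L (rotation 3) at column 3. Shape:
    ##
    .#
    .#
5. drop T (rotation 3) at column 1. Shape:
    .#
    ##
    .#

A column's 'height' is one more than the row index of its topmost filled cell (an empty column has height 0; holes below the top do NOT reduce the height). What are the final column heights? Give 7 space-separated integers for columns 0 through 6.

Drop 1: T rot0 at col 1 lands with bottom-row=0; cleared 0 line(s) (total 0); column heights now [0 1 2 1 0 0 0], max=2
Drop 2: Z rot2 at col 2 lands with bottom-row=1; cleared 0 line(s) (total 0); column heights now [0 1 3 3 2 0 0], max=3
Drop 3: S rot3 at col 1 lands with bottom-row=3; cleared 0 line(s) (total 0); column heights now [0 6 5 3 2 0 0], max=6
Drop 4: L rot3 at col 3 lands with bottom-row=2; cleared 0 line(s) (total 0); column heights now [0 6 5 5 5 0 0], max=6
Drop 5: T rot3 at col 1 lands with bottom-row=5; cleared 0 line(s) (total 0); column heights now [0 7 8 5 5 0 0], max=8

Answer: 0 7 8 5 5 0 0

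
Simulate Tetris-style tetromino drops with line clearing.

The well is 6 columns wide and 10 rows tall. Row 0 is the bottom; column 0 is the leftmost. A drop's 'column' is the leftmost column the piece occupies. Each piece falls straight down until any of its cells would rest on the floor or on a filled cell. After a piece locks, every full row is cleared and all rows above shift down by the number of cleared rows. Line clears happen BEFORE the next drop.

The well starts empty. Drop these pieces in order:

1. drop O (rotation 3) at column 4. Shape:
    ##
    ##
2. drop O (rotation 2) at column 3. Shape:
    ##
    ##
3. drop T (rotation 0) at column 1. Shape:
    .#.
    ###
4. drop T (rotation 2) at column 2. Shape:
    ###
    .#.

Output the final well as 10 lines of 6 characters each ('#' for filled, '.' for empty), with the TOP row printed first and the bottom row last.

Drop 1: O rot3 at col 4 lands with bottom-row=0; cleared 0 line(s) (total 0); column heights now [0 0 0 0 2 2], max=2
Drop 2: O rot2 at col 3 lands with bottom-row=2; cleared 0 line(s) (total 0); column heights now [0 0 0 4 4 2], max=4
Drop 3: T rot0 at col 1 lands with bottom-row=4; cleared 0 line(s) (total 0); column heights now [0 5 6 5 4 2], max=6
Drop 4: T rot2 at col 2 lands with bottom-row=5; cleared 0 line(s) (total 0); column heights now [0 5 7 7 7 2], max=7

Answer: ......
......
......
..###.
..##..
.###..
...##.
...##.
....##
....##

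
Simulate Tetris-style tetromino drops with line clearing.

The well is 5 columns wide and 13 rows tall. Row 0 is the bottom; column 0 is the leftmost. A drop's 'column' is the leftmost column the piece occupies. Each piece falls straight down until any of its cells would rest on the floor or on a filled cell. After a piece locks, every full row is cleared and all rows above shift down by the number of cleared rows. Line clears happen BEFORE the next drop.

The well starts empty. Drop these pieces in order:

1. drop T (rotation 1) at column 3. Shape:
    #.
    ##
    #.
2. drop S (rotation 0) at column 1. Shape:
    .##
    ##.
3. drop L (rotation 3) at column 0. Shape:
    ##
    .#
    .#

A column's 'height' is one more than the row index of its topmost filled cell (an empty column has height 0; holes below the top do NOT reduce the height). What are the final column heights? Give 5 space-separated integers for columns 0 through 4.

Drop 1: T rot1 at col 3 lands with bottom-row=0; cleared 0 line(s) (total 0); column heights now [0 0 0 3 2], max=3
Drop 2: S rot0 at col 1 lands with bottom-row=2; cleared 0 line(s) (total 0); column heights now [0 3 4 4 2], max=4
Drop 3: L rot3 at col 0 lands with bottom-row=3; cleared 0 line(s) (total 0); column heights now [6 6 4 4 2], max=6

Answer: 6 6 4 4 2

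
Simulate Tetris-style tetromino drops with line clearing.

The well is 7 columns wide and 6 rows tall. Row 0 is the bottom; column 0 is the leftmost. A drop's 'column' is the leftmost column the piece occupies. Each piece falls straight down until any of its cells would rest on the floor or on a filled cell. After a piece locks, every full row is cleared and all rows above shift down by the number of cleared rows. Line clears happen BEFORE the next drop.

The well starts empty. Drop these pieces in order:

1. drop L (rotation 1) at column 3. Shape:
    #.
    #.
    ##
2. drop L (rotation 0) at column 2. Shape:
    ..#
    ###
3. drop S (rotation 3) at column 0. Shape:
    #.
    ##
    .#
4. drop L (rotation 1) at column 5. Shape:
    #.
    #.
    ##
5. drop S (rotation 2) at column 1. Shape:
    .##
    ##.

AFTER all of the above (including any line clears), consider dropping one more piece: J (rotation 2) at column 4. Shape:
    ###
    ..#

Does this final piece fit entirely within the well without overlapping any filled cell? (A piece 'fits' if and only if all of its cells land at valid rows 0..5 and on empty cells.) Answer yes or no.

Answer: yes

Derivation:
Drop 1: L rot1 at col 3 lands with bottom-row=0; cleared 0 line(s) (total 0); column heights now [0 0 0 3 1 0 0], max=3
Drop 2: L rot0 at col 2 lands with bottom-row=3; cleared 0 line(s) (total 0); column heights now [0 0 4 4 5 0 0], max=5
Drop 3: S rot3 at col 0 lands with bottom-row=0; cleared 0 line(s) (total 0); column heights now [3 2 4 4 5 0 0], max=5
Drop 4: L rot1 at col 5 lands with bottom-row=0; cleared 0 line(s) (total 0); column heights now [3 2 4 4 5 3 1], max=5
Drop 5: S rot2 at col 1 lands with bottom-row=4; cleared 0 line(s) (total 0); column heights now [3 5 6 6 5 3 1], max=6
Test piece J rot2 at col 4 (width 3): heights before test = [3 5 6 6 5 3 1]; fits = True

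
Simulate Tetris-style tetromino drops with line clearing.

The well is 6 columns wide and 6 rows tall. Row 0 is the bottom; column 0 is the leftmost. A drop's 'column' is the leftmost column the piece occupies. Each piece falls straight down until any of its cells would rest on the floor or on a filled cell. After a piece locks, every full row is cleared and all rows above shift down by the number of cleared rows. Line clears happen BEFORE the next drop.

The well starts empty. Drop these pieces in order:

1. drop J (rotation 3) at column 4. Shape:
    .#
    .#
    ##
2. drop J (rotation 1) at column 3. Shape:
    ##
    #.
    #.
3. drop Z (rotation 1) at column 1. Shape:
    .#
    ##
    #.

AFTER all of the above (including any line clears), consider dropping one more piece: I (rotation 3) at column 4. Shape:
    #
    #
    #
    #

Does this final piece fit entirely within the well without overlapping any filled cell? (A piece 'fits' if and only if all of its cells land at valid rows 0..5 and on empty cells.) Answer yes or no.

Answer: no

Derivation:
Drop 1: J rot3 at col 4 lands with bottom-row=0; cleared 0 line(s) (total 0); column heights now [0 0 0 0 1 3], max=3
Drop 2: J rot1 at col 3 lands with bottom-row=0; cleared 0 line(s) (total 0); column heights now [0 0 0 3 3 3], max=3
Drop 3: Z rot1 at col 1 lands with bottom-row=0; cleared 0 line(s) (total 0); column heights now [0 2 3 3 3 3], max=3
Test piece I rot3 at col 4 (width 1): heights before test = [0 2 3 3 3 3]; fits = False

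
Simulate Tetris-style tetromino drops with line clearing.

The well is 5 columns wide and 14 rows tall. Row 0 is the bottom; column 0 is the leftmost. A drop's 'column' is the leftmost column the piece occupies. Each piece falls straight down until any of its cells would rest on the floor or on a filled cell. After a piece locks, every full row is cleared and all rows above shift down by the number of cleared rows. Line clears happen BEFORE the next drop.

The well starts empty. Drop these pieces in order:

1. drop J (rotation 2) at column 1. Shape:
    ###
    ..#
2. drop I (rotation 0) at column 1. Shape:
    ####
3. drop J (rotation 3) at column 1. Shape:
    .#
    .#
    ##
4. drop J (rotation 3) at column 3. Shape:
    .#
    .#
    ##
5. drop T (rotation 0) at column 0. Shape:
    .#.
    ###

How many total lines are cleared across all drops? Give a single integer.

Answer: 0

Derivation:
Drop 1: J rot2 at col 1 lands with bottom-row=0; cleared 0 line(s) (total 0); column heights now [0 2 2 2 0], max=2
Drop 2: I rot0 at col 1 lands with bottom-row=2; cleared 0 line(s) (total 0); column heights now [0 3 3 3 3], max=3
Drop 3: J rot3 at col 1 lands with bottom-row=3; cleared 0 line(s) (total 0); column heights now [0 4 6 3 3], max=6
Drop 4: J rot3 at col 3 lands with bottom-row=3; cleared 0 line(s) (total 0); column heights now [0 4 6 4 6], max=6
Drop 5: T rot0 at col 0 lands with bottom-row=6; cleared 0 line(s) (total 0); column heights now [7 8 7 4 6], max=8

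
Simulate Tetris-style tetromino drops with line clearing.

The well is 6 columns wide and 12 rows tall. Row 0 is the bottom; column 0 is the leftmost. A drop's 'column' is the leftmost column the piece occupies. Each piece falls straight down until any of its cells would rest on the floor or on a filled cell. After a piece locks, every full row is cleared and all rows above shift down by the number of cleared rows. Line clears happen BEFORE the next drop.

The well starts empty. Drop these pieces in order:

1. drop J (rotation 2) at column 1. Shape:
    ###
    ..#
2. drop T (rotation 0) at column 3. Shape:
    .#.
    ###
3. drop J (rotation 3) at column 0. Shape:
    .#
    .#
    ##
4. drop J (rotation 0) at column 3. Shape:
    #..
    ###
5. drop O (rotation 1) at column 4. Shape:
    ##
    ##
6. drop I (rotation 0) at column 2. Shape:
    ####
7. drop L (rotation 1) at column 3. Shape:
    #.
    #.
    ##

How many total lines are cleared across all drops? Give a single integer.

Answer: 0

Derivation:
Drop 1: J rot2 at col 1 lands with bottom-row=0; cleared 0 line(s) (total 0); column heights now [0 2 2 2 0 0], max=2
Drop 2: T rot0 at col 3 lands with bottom-row=2; cleared 0 line(s) (total 0); column heights now [0 2 2 3 4 3], max=4
Drop 3: J rot3 at col 0 lands with bottom-row=2; cleared 0 line(s) (total 0); column heights now [3 5 2 3 4 3], max=5
Drop 4: J rot0 at col 3 lands with bottom-row=4; cleared 0 line(s) (total 0); column heights now [3 5 2 6 5 5], max=6
Drop 5: O rot1 at col 4 lands with bottom-row=5; cleared 0 line(s) (total 0); column heights now [3 5 2 6 7 7], max=7
Drop 6: I rot0 at col 2 lands with bottom-row=7; cleared 0 line(s) (total 0); column heights now [3 5 8 8 8 8], max=8
Drop 7: L rot1 at col 3 lands with bottom-row=8; cleared 0 line(s) (total 0); column heights now [3 5 8 11 9 8], max=11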